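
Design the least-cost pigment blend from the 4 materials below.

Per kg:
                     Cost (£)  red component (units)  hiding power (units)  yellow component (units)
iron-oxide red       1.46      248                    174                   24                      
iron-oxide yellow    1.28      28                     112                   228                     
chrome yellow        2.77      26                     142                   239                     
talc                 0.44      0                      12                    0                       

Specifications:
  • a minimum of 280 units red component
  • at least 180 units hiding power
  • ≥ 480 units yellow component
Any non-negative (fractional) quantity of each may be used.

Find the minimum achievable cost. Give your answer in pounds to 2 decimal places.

Let x1 = kg of iron-oxide red, x2 = kg of iron-oxide yellow, x3 = kg of chrome yellow, x4 = kg of talc.
Minimise 1.46x1 + 1.28x2 + 2.77x3 + 0.44x4 subject to:
  248x1 + 28x2 + 26x3 ≥ 280   (red component)
  174x1 + 112x2 + 142x3 + 12x4 ≥ 180   (hiding power)
  24x1 + 228x2 + 239x3 ≥ 480   (yellow component)
  x1, x2, x3, x4 ≥ 0.
The minimum-cost mix takes nothing from chrome yellow, talc — only iron-oxide red, iron-oxide yellow. The red component and yellow component requirements are met with equality.
Solving gives x1 = 0.9021, x2 = 2.01.
Objective = 1.46·0.9021 + 1.28·2.01 = 3.8899.

£3.89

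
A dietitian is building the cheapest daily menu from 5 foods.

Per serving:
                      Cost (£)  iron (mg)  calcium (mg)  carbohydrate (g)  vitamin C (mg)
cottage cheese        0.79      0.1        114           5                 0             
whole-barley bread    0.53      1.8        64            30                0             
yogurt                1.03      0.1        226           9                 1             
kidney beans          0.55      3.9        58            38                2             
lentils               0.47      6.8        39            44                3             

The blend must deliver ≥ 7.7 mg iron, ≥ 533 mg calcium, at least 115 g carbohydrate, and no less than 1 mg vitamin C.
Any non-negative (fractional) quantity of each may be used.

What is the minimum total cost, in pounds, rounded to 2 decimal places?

£3.07

Let x1 = servings of cottage cheese, x2 = servings of whole-barley bread, x3 = servings of yogurt, x4 = servings of kidney beans, x5 = servings of lentils.
Minimise 0.79x1 + 0.53x2 + 1.03x3 + 0.55x4 + 0.47x5 with:
  0.1x1 + 1.8x2 + 0.1x3 + 3.9x4 + 6.8x5 ≥ 7.7   (iron)
  114x1 + 64x2 + 226x3 + 58x4 + 39x5 ≥ 533   (calcium)
  5x1 + 30x2 + 9x3 + 38x4 + 44x5 ≥ 115   (carbohydrate)
  1x3 + 2x4 + 3x5 ≥ 1   (vitamin C)
  x1, x2, x3, x4, x5 ≥ 0.
At the optimum only yogurt, lentils are positive (cottage cheese, whole-barley bread, kidney beans = 0). The calcium and carbohydrate requirements are met with equality.
Solving gives x3 = 1.977, x5 = 2.209.
Objective = 1.03·1.977 + 0.47·2.209 = 3.0745.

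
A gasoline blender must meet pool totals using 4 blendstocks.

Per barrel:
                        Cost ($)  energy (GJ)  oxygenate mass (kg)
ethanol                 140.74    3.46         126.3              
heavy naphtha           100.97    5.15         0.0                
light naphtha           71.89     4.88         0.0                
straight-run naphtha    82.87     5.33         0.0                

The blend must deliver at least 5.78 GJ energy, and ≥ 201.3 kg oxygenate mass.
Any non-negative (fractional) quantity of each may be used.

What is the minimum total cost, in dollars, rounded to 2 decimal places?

This is a linear program. Let x1 = barrels of ethanol, x2 = barrels of heavy naphtha, x3 = barrels of light naphtha, x4 = barrels of straight-run naphtha.
Minimise 140.74x1 + 100.97x2 + 71.89x3 + 82.87x4 s.t.:
  3.46x1 + 5.15x2 + 4.88x3 + 5.33x4 ≥ 5.78   (energy)
  126.3x1 ≥ 201.3   (oxygenate mass)
  x1, x2, x3, x4 ≥ 0.
The cheapest feasible vertex uses only ethanol, light naphtha; heavy naphtha, straight-run naphtha are not used. The energy and oxygenate mass requirements are met with equality.
So ethanol = 1.5938 barrels, light naphtha = 0.054379 barrels.
Hence cost = 140.74·1.5938 + 71.89·0.054379 = $228.2207.

$228.22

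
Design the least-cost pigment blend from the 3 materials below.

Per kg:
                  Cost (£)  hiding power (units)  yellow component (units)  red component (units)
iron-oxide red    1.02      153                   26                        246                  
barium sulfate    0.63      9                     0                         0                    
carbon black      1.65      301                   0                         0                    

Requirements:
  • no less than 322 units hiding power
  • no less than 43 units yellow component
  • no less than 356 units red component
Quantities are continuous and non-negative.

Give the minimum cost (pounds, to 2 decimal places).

Let x1 = kg of iron-oxide red, x2 = kg of barium sulfate, x3 = kg of carbon black.
min 1.02x1 + 0.63x2 + 1.65x3 s.t.:
  153x1 + 9x2 + 301x3 ≥ 322   (hiding power)
  26x1 ≥ 43   (yellow component)
  246x1 ≥ 356   (red component)
  x1, x2, x3 ≥ 0.
The optimal basis is {iron-oxide red, carbon black}; barium sulfate drops out. Binding constraints: hiding power and yellow component.
Optimal quantities: iron-oxide red = 1.6538 kg, carbon black = 0.22911 kg.
Total cost: 1.02·1.6538 + 1.65·0.22911 = 2.0649.

£2.06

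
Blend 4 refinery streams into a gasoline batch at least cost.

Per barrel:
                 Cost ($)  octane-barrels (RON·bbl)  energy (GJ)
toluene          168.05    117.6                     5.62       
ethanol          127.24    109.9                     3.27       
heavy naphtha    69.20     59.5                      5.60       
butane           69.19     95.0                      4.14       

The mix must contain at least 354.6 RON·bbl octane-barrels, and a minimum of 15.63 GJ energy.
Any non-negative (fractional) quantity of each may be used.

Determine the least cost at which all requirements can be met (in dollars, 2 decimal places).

$259.78

Let x1 = barrels of toluene, x2 = barrels of ethanol, x3 = barrels of heavy naphtha, x4 = barrels of butane.
Minimize 168.05x1 + 127.24x2 + 69.2x3 + 69.19x4 subject to:
  117.6x1 + 109.9x2 + 59.5x3 + 95x4 ≥ 354.6   (octane-barrels)
  5.62x1 + 3.27x2 + 5.6x3 + 4.14x4 ≥ 15.63   (energy)
  x1, x2, x3, x4 ≥ 0.
At the optimum only heavy naphtha, butane are positive (toluene, ethanol = 0). The octane-barrels and energy requirements are met with equality.
So heavy naphtha = 0.05883 barrels, butane = 3.6958 barrels.
Cost = 69.2·0.05883 + 69.19·3.6958 = 259.7834.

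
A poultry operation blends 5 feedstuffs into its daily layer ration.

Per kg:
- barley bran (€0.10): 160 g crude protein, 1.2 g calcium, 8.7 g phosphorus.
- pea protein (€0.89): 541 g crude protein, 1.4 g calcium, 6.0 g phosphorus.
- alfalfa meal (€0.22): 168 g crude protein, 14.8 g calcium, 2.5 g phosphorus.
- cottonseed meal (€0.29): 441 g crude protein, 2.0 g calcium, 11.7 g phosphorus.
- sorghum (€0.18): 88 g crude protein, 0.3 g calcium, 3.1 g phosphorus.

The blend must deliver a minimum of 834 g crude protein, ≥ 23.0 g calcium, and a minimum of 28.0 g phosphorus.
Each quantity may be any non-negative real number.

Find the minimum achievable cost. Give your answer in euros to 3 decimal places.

€0.663

This is a linear program. Let x1 = kg of barley bran, x2 = kg of pea protein, x3 = kg of alfalfa meal, x4 = kg of cottonseed meal, x5 = kg of sorghum.
Minimize 0.1x1 + 0.89x2 + 0.22x3 + 0.29x4 + 0.18x5 with:
  160x1 + 541x2 + 168x3 + 441x4 + 88x5 ≥ 834   (crude protein)
  1.2x1 + 1.4x2 + 14.8x3 + 2x4 + 0.3x5 ≥ 23   (calcium)
  8.7x1 + 6x2 + 2.5x3 + 11.7x4 + 3.1x5 ≥ 28   (phosphorus)
  x1, x2, x3, x4, x5 ≥ 0.
The cheapest feasible vertex uses only barley bran, alfalfa meal; pea protein, cottonseed meal, sorghum are not used. Binding constraints: crude protein and calcium.
So barley bran = 3.914 kg, alfalfa meal = 1.2367 kg.
Total cost: 0.1·3.914 + 0.22·1.2367 = 0.66347.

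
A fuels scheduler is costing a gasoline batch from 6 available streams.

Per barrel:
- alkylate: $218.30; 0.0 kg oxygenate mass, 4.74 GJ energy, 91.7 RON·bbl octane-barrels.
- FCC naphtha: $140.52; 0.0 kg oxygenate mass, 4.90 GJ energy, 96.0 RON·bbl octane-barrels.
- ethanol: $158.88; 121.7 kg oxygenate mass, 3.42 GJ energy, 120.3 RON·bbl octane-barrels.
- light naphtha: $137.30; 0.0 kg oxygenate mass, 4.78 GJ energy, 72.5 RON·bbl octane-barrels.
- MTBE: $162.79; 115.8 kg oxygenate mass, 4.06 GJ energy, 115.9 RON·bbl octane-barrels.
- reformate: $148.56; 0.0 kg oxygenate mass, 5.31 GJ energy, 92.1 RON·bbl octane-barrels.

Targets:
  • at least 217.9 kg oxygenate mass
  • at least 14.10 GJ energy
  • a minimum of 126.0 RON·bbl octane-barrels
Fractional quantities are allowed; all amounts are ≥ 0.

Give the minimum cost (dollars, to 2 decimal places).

$487.06

Let x1 = barrels of alkylate, x2 = barrels of FCC naphtha, x3 = barrels of ethanol, x4 = barrels of light naphtha, x5 = barrels of MTBE, x6 = barrels of reformate.
Minimize 218.3x1 + 140.52x2 + 158.88x3 + 137.3x4 + 162.79x5 + 148.56x6 s.t.:
  121.7x3 + 115.8x5 ≥ 217.9   (oxygenate mass)
  4.74x1 + 4.9x2 + 3.42x3 + 4.78x4 + 4.06x5 + 5.31x6 ≥ 14.1   (energy)
  91.7x1 + 96x2 + 120.3x3 + 72.5x4 + 115.9x5 + 92.1x6 ≥ 126   (octane-barrels)
  x1, x2, x3, x4, x5, x6 ≥ 0.
At the optimum only MTBE, reformate are positive (alkylate, FCC naphtha, ethanol, light naphtha = 0). Binding constraints: oxygenate mass and energy.
Optimal quantities: MTBE = 1.8817 barrels, reformate = 1.2166 barrels.
Hence cost = 162.79·1.8817 + 148.56·1.2166 = $487.0600.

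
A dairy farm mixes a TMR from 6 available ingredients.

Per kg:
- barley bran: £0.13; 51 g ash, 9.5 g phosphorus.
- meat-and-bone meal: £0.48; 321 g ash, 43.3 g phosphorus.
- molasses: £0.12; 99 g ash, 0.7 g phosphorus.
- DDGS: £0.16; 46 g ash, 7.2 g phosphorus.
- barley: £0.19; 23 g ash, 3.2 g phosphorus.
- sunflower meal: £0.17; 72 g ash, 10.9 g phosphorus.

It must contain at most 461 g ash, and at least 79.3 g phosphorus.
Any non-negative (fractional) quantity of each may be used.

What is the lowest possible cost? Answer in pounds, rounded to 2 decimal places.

£1.04

Let x1 = kg of barley bran, x2 = kg of meat-and-bone meal, x3 = kg of molasses, x4 = kg of DDGS, x5 = kg of barley, x6 = kg of sunflower meal.
min 0.13x1 + 0.48x2 + 0.12x3 + 0.16x4 + 0.19x5 + 0.17x6 s.t.:
  51x1 + 321x2 + 99x3 + 46x4 + 23x5 + 72x6 ≤ 461   (ash)
  9.5x1 + 43.3x2 + 0.7x3 + 7.2x4 + 3.2x5 + 10.9x6 ≥ 79.3   (phosphorus)
  x1, x2, x3, x4, x5, x6 ≥ 0.
At the optimum only barley bran, meat-and-bone meal are positive (molasses, DDGS, barley, sunflower meal = 0). The ash and phosphorus requirements are met with equality.
Optimal quantities: barley bran = 6.531 kg, meat-and-bone meal = 0.3985 kg.
Total cost: 0.13·6.531 + 0.48·0.3985 = 1.0403.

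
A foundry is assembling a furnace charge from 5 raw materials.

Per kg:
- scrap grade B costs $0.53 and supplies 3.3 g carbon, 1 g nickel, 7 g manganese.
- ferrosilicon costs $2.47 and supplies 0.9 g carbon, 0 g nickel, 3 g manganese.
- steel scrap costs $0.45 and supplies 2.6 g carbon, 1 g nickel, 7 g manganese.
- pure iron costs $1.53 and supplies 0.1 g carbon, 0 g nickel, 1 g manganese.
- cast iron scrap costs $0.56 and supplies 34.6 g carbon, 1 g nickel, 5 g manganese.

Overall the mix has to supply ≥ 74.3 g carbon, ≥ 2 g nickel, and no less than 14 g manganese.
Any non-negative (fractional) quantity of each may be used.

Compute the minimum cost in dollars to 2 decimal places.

Treat it as an LP. Let x1 = kg of scrap grade B, x2 = kg of ferrosilicon, x3 = kg of steel scrap, x4 = kg of pure iron, x5 = kg of cast iron scrap.
Minimize 0.53x1 + 2.47x2 + 0.45x3 + 1.53x4 + 0.56x5 subject to:
  3.3x1 + 0.9x2 + 2.6x3 + 0.1x4 + 34.6x5 ≥ 74.3   (carbon)
  1x1 + 1x3 + 1x5 ≥ 2   (nickel)
  7x1 + 3x2 + 7x3 + 1x4 + 5x5 ≥ 14   (manganese)
  x1, x2, x3, x4, x5 ≥ 0.
The minimum-cost mix takes nothing from scrap grade B, ferrosilicon, pure iron — only steel scrap, cast iron scrap. Binding constraints: carbon and manganese.
So steel scrap = 0.4926 kg, cast iron scrap = 2.11 kg.
Cost = 0.45·0.4926 + 0.56·2.11 = 1.4033.

$1.40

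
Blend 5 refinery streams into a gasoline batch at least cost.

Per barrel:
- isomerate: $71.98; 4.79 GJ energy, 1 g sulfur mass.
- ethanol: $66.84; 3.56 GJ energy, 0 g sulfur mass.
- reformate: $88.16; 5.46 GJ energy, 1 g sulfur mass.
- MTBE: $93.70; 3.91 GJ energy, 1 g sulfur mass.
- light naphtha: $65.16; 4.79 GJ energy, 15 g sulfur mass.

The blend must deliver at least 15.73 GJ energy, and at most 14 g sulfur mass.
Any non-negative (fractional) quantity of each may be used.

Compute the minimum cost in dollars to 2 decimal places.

Let x1 = barrels of isomerate, x2 = barrels of ethanol, x3 = barrels of reformate, x4 = barrels of MTBE, x5 = barrels of light naphtha.
min 71.98x1 + 66.84x2 + 88.16x3 + 93.7x4 + 65.16x5 s.t.:
  4.79x1 + 3.56x2 + 5.46x3 + 3.91x4 + 4.79x5 ≥ 15.73   (energy)
  1x1 + 1x3 + 1x4 + 15x5 ≤ 14   (sulfur mass)
  x1, x2, x3, x4, x5 ≥ 0.
At the optimum only isomerate, light naphtha are positive (ethanol, reformate, MTBE = 0). There the energy and sulfur mass constraints are tight.
So isomerate = 2.5185 barrels, light naphtha = 0.76543 barrels.
Hence cost = 71.98·2.5185 + 65.16·0.76543 = $231.1570.

$231.16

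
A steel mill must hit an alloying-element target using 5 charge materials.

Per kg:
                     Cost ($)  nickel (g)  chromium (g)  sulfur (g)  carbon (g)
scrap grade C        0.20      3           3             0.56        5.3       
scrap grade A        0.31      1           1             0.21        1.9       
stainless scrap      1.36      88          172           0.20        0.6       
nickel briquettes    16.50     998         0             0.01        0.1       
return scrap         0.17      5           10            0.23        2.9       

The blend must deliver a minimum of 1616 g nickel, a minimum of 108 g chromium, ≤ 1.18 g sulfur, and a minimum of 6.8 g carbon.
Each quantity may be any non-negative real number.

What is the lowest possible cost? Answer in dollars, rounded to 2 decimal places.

Let x1 = kg of scrap grade C, x2 = kg of scrap grade A, x3 = kg of stainless scrap, x4 = kg of nickel briquettes, x5 = kg of return scrap.
Minimize 0.2x1 + 0.31x2 + 1.36x3 + 16.5x4 + 0.17x5 with:
  3x1 + 1x2 + 88x3 + 998x4 + 5x5 ≥ 1616   (nickel)
  3x1 + 1x2 + 172x3 + 10x5 ≥ 108   (chromium)
  0.56x1 + 0.21x2 + 0.2x3 + 0.01x4 + 0.23x5 ≤ 1.18   (sulfur)
  5.3x1 + 1.9x2 + 0.6x3 + 0.1x4 + 2.9x5 ≥ 6.8   (carbon)
  x1, x2, x3, x4, x5 ≥ 0.
The minimum-cost mix takes nothing from scrap grade C, scrap grade A — only stainless scrap, nickel briquettes, return scrap. The nickel, sulfur, carbon requirements are met with equality.
So stainless scrap = 4.187 kg, nickel briquettes = 1.243 kg, return scrap = 1.436 kg.
Cost = 1.36·4.187 + 16.5·1.243 + 0.17·1.436 = 26.4479.

$26.45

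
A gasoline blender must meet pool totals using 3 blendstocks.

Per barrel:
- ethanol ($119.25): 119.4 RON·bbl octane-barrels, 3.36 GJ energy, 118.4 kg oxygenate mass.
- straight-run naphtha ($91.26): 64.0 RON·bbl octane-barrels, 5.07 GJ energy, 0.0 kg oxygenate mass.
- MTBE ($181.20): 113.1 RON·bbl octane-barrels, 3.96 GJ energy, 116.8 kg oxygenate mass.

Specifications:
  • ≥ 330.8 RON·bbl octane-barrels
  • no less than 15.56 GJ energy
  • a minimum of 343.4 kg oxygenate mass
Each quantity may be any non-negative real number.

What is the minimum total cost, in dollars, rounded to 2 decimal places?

Let x1 = barrels of ethanol, x2 = barrels of straight-run naphtha, x3 = barrels of MTBE.
Minimise 119.25x1 + 91.26x2 + 181.2x3 with:
  119.4x1 + 64x2 + 113.1x3 ≥ 330.8   (octane-barrels)
  3.36x1 + 5.07x2 + 3.96x3 ≥ 15.56   (energy)
  118.4x1 + 116.8x3 ≥ 343.4   (oxygenate mass)
  x1, x2, x3 ≥ 0.
At the optimum only ethanol, straight-run naphtha are positive (MTBE = 0). Binding constraints: energy and oxygenate mass.
Optimal quantities: ethanol = 2.9003 barrels, straight-run naphtha = 1.1469 barrels.
Objective = 119.25·2.9003 + 91.26·1.1469 = 450.5269.

$450.53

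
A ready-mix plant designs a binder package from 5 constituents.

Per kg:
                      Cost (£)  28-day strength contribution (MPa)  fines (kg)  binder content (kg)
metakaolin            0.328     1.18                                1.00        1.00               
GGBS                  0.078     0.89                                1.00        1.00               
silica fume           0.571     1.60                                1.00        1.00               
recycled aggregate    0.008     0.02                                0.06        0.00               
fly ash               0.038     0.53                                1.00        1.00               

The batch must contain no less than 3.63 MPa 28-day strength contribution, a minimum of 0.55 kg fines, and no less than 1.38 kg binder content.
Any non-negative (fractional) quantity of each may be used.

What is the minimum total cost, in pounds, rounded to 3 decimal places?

£0.260

Set it up as a linear program. Let x1 = kg of metakaolin, x2 = kg of GGBS, x3 = kg of silica fume, x4 = kg of recycled aggregate, x5 = kg of fly ash.
Minimize 0.328x1 + 0.078x2 + 0.571x3 + 0.008x4 + 0.038x5 s.t.:
  1.18x1 + 0.89x2 + 1.6x3 + 0.02x4 + 0.53x5 ≥ 3.63   (28-day strength contribution)
  1x1 + 1x2 + 1x3 + 0.06x4 + 1x5 ≥ 0.55   (fines)
  1x1 + 1x2 + 1x3 + 1x5 ≥ 1.38   (binder content)
  x1, x2, x3, x4, x5 ≥ 0.
At the optimum only fly ash is positive (metakaolin, GGBS, silica fume, recycled aggregate = 0). There the 28-day strength contribution constraint is tight.
That vertex is x5 = 6.849.
Cost = 0.038·6.849 = 0.26026.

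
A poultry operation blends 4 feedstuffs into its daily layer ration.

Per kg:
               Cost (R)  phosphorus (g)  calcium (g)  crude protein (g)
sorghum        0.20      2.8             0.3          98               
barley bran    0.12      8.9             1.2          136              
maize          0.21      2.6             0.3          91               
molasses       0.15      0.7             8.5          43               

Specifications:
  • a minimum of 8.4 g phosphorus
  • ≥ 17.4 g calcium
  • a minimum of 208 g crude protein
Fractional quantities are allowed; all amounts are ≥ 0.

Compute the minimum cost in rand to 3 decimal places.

This is a linear program. Let x1 = kg of sorghum, x2 = kg of barley bran, x3 = kg of maize, x4 = kg of molasses.
Minimise 0.2x1 + 0.12x2 + 0.21x3 + 0.15x4 with:
  2.8x1 + 8.9x2 + 2.6x3 + 0.7x4 ≥ 8.4   (phosphorus)
  0.3x1 + 1.2x2 + 0.3x3 + 8.5x4 ≥ 17.4   (calcium)
  98x1 + 136x2 + 91x3 + 43x4 ≥ 208   (crude protein)
  x1, x2, x3, x4 ≥ 0.
The optimal basis is {barley bran, molasses}; sorghum, maize drop out. The calcium and crude protein requirements are met with equality.
Solving gives x2 = 0.9234, x4 = 1.917.
Total cost: 0.12·0.9234 + 0.15·1.917 = 0.39836.

R0.398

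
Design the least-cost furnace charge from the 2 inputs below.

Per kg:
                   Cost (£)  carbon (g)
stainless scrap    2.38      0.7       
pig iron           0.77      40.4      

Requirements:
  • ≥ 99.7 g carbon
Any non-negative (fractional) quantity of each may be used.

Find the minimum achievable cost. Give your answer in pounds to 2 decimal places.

Let x1 = kg of stainless scrap, x2 = kg of pig iron.
Minimize 2.38x1 + 0.77x2 subject to:
  0.7x1 + 40.4x2 ≥ 99.7   (carbon)
  x1, x2 ≥ 0.
At the optimum only pig iron is positive (stainless scrap = 0). Binding constraint: carbon.
Optimal quantities: pig iron = 2.468 kg.
Objective = 0.77·2.468 = 1.9004.

£1.90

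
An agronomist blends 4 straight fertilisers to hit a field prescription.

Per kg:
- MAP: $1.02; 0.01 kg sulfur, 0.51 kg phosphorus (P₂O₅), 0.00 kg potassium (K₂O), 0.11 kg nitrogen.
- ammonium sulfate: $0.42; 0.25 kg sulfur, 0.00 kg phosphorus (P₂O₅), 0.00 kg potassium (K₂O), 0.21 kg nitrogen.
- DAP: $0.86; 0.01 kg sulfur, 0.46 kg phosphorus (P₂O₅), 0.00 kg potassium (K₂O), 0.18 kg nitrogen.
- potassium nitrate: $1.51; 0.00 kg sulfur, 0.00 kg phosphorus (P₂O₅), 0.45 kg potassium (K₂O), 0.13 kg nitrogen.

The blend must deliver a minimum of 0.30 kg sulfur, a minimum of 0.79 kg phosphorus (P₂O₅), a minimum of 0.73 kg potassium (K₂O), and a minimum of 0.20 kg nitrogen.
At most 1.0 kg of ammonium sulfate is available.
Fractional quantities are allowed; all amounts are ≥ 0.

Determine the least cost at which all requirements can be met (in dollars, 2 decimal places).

Let x1 = kg of MAP, x2 = kg of ammonium sulfate, x3 = kg of DAP, x4 = kg of potassium nitrate.
Minimise 1.02x1 + 0.42x2 + 0.86x3 + 1.51x4 subject to:
  0.01x1 + 0.25x2 + 0.01x3 ≥ 0.3   (sulfur)
  0.51x1 + 0.46x3 ≥ 0.79   (phosphorus (P₂O₅))
  0.45x4 ≥ 0.73   (potassium (K₂O))
  0.11x1 + 0.21x2 + 0.18x3 + 0.13x4 ≥ 0.2   (nitrogen)
  x2 ≤ 1
  x1, x2, x3, x4 ≥ 0.
The optimal basis is {ammonium sulfate, DAP, potassium nitrate}; MAP drops out. There the sulfur, potassium (K₂O), the ammonium sulfate cap constraints are tight.
That vertex is x2 = 1, x3 = 5, x4 = 1.622.
Cost = 0.42·1 + 0.86·5 + 1.51·1.622 = 7.1692.

$7.17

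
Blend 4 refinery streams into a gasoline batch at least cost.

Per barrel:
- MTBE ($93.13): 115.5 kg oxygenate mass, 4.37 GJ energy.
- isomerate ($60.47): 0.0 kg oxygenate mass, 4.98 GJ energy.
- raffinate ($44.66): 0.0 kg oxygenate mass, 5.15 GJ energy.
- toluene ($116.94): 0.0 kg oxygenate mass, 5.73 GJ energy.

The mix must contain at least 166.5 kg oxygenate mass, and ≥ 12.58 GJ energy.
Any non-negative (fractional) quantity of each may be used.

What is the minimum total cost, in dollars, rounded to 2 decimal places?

Set it up as a linear program. Let x1 = barrels of MTBE, x2 = barrels of isomerate, x3 = barrels of raffinate, x4 = barrels of toluene.
Minimise 93.13x1 + 60.47x2 + 44.66x3 + 116.94x4 s.t.:
  115.5x1 ≥ 166.5   (oxygenate mass)
  4.37x1 + 4.98x2 + 5.15x3 + 5.73x4 ≥ 12.58   (energy)
  x1, x2, x3, x4 ≥ 0.
The cheapest feasible vertex uses only MTBE, raffinate; isomerate, toluene are not used. The oxygenate mass and energy requirements are met with equality.
Solving gives x1 = 1.44156, x3 = 1.21949.
Objective = 93.13·1.44156 + 44.66·1.21949 = 188.7149.

$188.71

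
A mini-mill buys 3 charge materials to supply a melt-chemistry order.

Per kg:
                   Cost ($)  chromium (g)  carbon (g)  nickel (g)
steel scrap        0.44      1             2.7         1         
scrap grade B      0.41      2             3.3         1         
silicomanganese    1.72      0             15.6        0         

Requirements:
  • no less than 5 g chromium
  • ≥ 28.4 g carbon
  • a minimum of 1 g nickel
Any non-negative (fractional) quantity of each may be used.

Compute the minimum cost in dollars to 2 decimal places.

Let x1 = kg of steel scrap, x2 = kg of scrap grade B, x3 = kg of silicomanganese.
Minimise 0.44x1 + 0.41x2 + 1.72x3 s.t.:
  1x1 + 2x2 ≥ 5   (chromium)
  2.7x1 + 3.3x2 + 15.6x3 ≥ 28.4   (carbon)
  1x1 + 1x2 ≥ 1   (nickel)
  x1, x2, x3 ≥ 0.
The minimum-cost mix takes nothing from steel scrap — only scrap grade B, silicomanganese. The chromium and carbon requirements are met with equality.
Optimal quantities: scrap grade B = 2.5 kg, silicomanganese = 1.292 kg.
Hence cost = 0.41·2.5 + 1.72·1.292 = $3.2472.

$3.25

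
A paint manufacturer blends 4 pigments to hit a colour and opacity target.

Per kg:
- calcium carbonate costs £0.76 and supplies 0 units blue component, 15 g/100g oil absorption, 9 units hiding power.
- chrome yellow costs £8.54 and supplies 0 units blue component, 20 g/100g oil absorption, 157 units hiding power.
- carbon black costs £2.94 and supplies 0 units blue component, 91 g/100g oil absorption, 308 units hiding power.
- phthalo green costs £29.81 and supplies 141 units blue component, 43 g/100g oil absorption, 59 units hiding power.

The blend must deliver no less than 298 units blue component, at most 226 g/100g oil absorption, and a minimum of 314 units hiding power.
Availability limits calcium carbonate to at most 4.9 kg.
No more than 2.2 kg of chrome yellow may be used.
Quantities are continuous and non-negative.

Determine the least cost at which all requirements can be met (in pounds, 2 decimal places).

£64.81

Let x1 = kg of calcium carbonate, x2 = kg of chrome yellow, x3 = kg of carbon black, x4 = kg of phthalo green.
Minimize 0.76x1 + 8.54x2 + 2.94x3 + 29.81x4 subject to:
  141x4 ≥ 298   (blue component)
  15x1 + 20x2 + 91x3 + 43x4 ≤ 226   (oil absorption)
  9x1 + 157x2 + 308x3 + 59x4 ≥ 314   (hiding power)
  x1 ≤ 4.9
  x2 ≤ 2.2
  x1, x2, x3, x4 ≥ 0.
The minimum-cost mix takes nothing from calcium carbonate, chrome yellow — only carbon black, phthalo green. The blue component and hiding power requirements are met with equality.
So carbon black = 0.61463 kg, phthalo green = 2.1135 kg.
Total cost: 2.94·0.61463 + 29.81·2.1135 = 64.8104.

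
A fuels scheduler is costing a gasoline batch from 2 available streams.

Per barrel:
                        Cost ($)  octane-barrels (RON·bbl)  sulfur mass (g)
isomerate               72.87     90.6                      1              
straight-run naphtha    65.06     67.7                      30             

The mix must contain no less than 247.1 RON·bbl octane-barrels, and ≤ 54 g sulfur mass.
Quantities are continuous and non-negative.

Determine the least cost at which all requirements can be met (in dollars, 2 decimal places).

$198.74

Set it up as a linear program. Let x1 = barrels of isomerate, x2 = barrels of straight-run naphtha.
Minimize 72.87x1 + 65.06x2 s.t.:
  90.6x1 + 67.7x2 ≥ 247.1   (octane-barrels)
  1x1 + 30x2 ≤ 54   (sulfur mass)
  x1, x2 ≥ 0.
The optimal basis is {isomerate}; straight-run naphtha drops out. There the octane-barrels constraint is tight.
That vertex is x1 = 2.72737.
Hence cost = 72.87·2.72737 = $198.7435.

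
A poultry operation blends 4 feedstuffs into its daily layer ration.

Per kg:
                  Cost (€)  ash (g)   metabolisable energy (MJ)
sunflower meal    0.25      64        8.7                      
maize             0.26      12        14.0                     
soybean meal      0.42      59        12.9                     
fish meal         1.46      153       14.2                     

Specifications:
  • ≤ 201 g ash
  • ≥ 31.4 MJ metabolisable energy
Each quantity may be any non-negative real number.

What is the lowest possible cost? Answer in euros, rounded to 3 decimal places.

€0.583

Treat it as an LP. Let x1 = kg of sunflower meal, x2 = kg of maize, x3 = kg of soybean meal, x4 = kg of fish meal.
Minimize 0.25x1 + 0.26x2 + 0.42x3 + 1.46x4 s.t.:
  64x1 + 12x2 + 59x3 + 153x4 ≤ 201   (ash)
  8.7x1 + 14x2 + 12.9x3 + 14.2x4 ≥ 31.4   (metabolisable energy)
  x1, x2, x3, x4 ≥ 0.
At the optimum only maize is positive (sunflower meal, soybean meal, fish meal = 0). Binding constraint: metabolisable energy.
Solving gives x2 = 2.243.
Objective = 0.26·2.243 = 0.58318.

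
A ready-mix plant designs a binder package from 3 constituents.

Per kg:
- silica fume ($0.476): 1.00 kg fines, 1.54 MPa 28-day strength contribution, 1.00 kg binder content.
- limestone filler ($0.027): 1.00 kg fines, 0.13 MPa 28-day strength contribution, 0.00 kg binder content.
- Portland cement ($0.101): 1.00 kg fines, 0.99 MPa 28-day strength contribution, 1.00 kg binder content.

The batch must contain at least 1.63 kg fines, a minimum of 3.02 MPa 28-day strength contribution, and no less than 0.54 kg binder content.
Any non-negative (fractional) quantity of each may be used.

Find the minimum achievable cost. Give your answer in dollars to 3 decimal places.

Set it up as a linear program. Let x1 = kg of silica fume, x2 = kg of limestone filler, x3 = kg of Portland cement.
Minimize 0.476x1 + 0.027x2 + 0.101x3 with:
  1x1 + 1x2 + 1x3 ≥ 1.63   (fines)
  1.54x1 + 0.13x2 + 0.99x3 ≥ 3.02   (28-day strength contribution)
  1x1 + 1x3 ≥ 0.54   (binder content)
  x1, x2, x3 ≥ 0.
The cheapest feasible vertex uses only Portland cement; silica fume, limestone filler are not used. The 28-day strength contribution requirement is met with equality.
That vertex is x3 = 3.051.
Total cost: 0.101·3.051 = 0.30815.

$0.308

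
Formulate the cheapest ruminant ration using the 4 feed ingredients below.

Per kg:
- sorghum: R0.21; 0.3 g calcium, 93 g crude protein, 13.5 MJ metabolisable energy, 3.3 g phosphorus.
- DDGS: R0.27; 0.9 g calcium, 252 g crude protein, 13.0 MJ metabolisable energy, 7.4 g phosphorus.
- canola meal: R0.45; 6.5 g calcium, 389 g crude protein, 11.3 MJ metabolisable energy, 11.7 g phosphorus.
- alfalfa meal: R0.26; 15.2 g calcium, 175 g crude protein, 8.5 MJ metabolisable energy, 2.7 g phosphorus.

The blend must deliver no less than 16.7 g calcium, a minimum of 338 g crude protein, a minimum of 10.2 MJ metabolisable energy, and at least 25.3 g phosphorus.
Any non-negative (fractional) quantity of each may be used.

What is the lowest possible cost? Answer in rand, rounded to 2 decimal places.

Let x1 = kg of sorghum, x2 = kg of DDGS, x3 = kg of canola meal, x4 = kg of alfalfa meal.
min 0.21x1 + 0.27x2 + 0.45x3 + 0.26x4 with:
  0.3x1 + 0.9x2 + 6.5x3 + 15.2x4 ≥ 16.7   (calcium)
  93x1 + 252x2 + 389x3 + 175x4 ≥ 338   (crude protein)
  13.5x1 + 13x2 + 11.3x3 + 8.5x4 ≥ 10.2   (metabolisable energy)
  3.3x1 + 7.4x2 + 11.7x3 + 2.7x4 ≥ 25.3   (phosphorus)
  x1, x2, x3, x4 ≥ 0.
The optimal basis is {canola meal, alfalfa meal}; sorghum, DDGS drop out. There the calcium and phosphorus constraints are tight.
Optimal quantities: canola meal = 2.118 kg, alfalfa meal = 0.193 kg.
Total cost: 0.45·2.118 + 0.26·0.193 = 1.0033.

R1.00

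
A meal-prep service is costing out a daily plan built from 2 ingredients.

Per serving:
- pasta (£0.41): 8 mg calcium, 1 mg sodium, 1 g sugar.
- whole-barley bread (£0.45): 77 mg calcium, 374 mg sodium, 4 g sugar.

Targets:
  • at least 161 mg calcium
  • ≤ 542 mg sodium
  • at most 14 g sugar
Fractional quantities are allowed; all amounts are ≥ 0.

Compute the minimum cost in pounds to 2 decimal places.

Let x1 = servings of pasta, x2 = servings of whole-barley bread.
min 0.41x1 + 0.45x2 subject to:
  8x1 + 77x2 ≥ 161   (calcium)
  1x1 + 374x2 ≤ 542   (sodium)
  1x1 + 4x2 ≤ 14   (sugar)
  x1, x2 ≥ 0.
Both inputs are positive at the optimum. Binding constraints: calcium and sodium.
That vertex is x1 = 6.34, x2 = 1.432.
Objective = 0.41·6.34 + 0.45·1.432 = 3.2438.

£3.24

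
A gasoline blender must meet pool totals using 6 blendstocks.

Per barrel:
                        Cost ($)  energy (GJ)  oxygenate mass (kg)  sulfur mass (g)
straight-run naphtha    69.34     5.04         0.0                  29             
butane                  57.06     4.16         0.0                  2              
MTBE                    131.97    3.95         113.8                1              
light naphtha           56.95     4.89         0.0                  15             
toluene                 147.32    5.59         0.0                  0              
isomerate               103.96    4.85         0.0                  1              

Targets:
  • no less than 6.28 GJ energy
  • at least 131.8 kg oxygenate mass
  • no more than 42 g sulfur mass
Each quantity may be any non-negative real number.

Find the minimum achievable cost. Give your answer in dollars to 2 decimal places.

$172.70

Let x1 = barrels of straight-run naphtha, x2 = barrels of butane, x3 = barrels of MTBE, x4 = barrels of light naphtha, x5 = barrels of toluene, x6 = barrels of isomerate.
min 69.34x1 + 57.06x2 + 131.97x3 + 56.95x4 + 147.32x5 + 103.96x6 with:
  5.04x1 + 4.16x2 + 3.95x3 + 4.89x4 + 5.59x5 + 4.85x6 ≥ 6.28   (energy)
  113.8x3 ≥ 131.8   (oxygenate mass)
  29x1 + 2x2 + 1x3 + 15x4 + 1x6 ≤ 42   (sulfur mass)
  x1, x2, x3, x4, x5, x6 ≥ 0.
At the optimum only MTBE, light naphtha are positive (straight-run naphtha, butane, toluene, isomerate = 0). Binding constraints: energy and oxygenate mass.
Solving gives x3 = 1.15817, x4 = 0.348716.
Total cost: 131.97·1.15817 + 56.95·0.348716 = 172.7031.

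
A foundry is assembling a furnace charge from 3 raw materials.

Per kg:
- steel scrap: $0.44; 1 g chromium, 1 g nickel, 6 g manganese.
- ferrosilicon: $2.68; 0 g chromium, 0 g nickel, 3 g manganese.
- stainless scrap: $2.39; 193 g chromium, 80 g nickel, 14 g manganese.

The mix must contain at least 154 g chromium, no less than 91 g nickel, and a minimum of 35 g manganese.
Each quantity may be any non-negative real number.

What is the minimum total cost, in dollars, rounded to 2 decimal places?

This is a linear program. Let x1 = kg of steel scrap, x2 = kg of ferrosilicon, x3 = kg of stainless scrap.
Minimise 0.44x1 + 2.68x2 + 2.39x3 s.t.:
  1x1 + 193x3 ≥ 154   (chromium)
  1x1 + 80x3 ≥ 91   (nickel)
  6x1 + 3x2 + 14x3 ≥ 35   (manganese)
  x1, x2, x3 ≥ 0.
The minimum-cost mix takes nothing from ferrosilicon — only steel scrap, stainless scrap. The nickel and manganese requirements are met with equality.
Optimal quantities: steel scrap = 3.275 kg, stainless scrap = 1.097 kg.
Hence cost = 0.44·3.275 + 2.39·1.097 = $4.0628.

$4.06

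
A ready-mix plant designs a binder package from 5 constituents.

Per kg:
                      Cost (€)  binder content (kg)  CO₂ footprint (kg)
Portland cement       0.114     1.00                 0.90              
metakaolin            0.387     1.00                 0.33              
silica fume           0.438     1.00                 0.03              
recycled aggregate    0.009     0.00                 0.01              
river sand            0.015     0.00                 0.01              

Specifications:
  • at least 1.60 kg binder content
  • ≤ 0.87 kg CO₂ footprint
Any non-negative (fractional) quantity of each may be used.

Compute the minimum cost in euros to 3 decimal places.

Let x1 = kg of Portland cement, x2 = kg of metakaolin, x3 = kg of silica fume, x4 = kg of recycled aggregate, x5 = kg of river sand.
min 0.114x1 + 0.387x2 + 0.438x3 + 0.009x4 + 0.015x5 with:
  1x1 + 1x2 + 1x3 ≥ 1.6   (binder content)
  0.9x1 + 0.33x2 + 0.03x3 + 0.01x4 + 0.01x5 ≤ 0.87   (CO₂ footprint)
  x1, x2, x3, x4, x5 ≥ 0.
At the optimum only Portland cement, silica fume are positive (metakaolin, recycled aggregate, river sand = 0). Binding constraints: binder content and CO₂ footprint.
That vertex is x1 = 0.9448, x3 = 0.6552.
Cost = 0.114·0.9448 + 0.438·0.6552 = 0.39468.

€0.395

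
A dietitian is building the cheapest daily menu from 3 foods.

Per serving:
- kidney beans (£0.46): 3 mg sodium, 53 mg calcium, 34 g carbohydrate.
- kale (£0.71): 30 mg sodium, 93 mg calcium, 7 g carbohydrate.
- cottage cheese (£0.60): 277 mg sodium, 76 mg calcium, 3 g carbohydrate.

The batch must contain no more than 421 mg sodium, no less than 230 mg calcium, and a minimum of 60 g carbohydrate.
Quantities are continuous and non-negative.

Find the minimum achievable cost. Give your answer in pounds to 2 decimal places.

Set it up as a linear program. Let x1 = servings of kidney beans, x2 = servings of kale, x3 = servings of cottage cheese.
min 0.46x1 + 0.71x2 + 0.6x3 with:
  3x1 + 30x2 + 277x3 ≤ 421   (sodium)
  53x1 + 93x2 + 76x3 ≥ 230   (calcium)
  34x1 + 7x2 + 3x3 ≥ 60   (carbohydrate)
  x1, x2, x3 ≥ 0.
At the optimum only kidney beans, kale are positive (cottage cheese = 0). Binding constraints: calcium and carbohydrate.
That vertex is x1 = 1.422, x2 = 1.662.
Objective = 0.46·1.422 + 0.71·1.662 = 1.8341.

£1.83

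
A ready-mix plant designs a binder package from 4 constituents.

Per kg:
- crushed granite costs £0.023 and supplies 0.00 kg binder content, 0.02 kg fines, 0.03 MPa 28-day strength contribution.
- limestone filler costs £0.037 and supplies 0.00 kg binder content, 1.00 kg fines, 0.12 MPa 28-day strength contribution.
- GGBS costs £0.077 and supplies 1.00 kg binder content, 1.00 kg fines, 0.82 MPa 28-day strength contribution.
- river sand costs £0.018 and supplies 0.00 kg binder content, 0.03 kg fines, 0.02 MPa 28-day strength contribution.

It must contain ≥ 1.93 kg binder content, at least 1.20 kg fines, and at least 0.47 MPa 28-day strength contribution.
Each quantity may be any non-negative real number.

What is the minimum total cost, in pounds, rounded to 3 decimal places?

£0.149

This is a linear program. Let x1 = kg of crushed granite, x2 = kg of limestone filler, x3 = kg of GGBS, x4 = kg of river sand.
Minimise 0.023x1 + 0.037x2 + 0.077x3 + 0.018x4 subject to:
  1x3 ≥ 1.93   (binder content)
  0.02x1 + 1x2 + 1x3 + 0.03x4 ≥ 1.2   (fines)
  0.03x1 + 0.12x2 + 0.82x3 + 0.02x4 ≥ 0.47   (28-day strength contribution)
  x1, x2, x3, x4 ≥ 0.
The minimum-cost mix takes nothing from crushed granite, limestone filler, river sand — only GGBS. The binder content requirement is met with equality.
Solving gives x3 = 1.93.
Total cost: 0.077·1.93 = 0.14861.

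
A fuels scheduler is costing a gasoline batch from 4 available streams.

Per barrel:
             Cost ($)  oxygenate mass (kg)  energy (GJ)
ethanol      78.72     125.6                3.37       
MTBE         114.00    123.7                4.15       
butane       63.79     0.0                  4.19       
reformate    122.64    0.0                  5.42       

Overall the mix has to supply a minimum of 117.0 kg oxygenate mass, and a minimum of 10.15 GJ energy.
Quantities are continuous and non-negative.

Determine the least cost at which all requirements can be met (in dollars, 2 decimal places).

Let x1 = barrels of ethanol, x2 = barrels of MTBE, x3 = barrels of butane, x4 = barrels of reformate.
Minimize 78.72x1 + 114x2 + 63.79x3 + 122.64x4 subject to:
  125.6x1 + 123.7x2 ≥ 117   (oxygenate mass)
  3.37x1 + 4.15x2 + 4.19x3 + 5.42x4 ≥ 10.15   (energy)
  x1, x2, x3, x4 ≥ 0.
The cheapest feasible vertex uses only ethanol, butane; MTBE, reformate are not used. The oxygenate mass and energy requirements are met with equality.
Optimal quantities: ethanol = 0.93153 barrels, butane = 1.6732 barrels.
Total cost: 78.72·0.93153 + 63.79·1.6732 = 180.0635.

$180.06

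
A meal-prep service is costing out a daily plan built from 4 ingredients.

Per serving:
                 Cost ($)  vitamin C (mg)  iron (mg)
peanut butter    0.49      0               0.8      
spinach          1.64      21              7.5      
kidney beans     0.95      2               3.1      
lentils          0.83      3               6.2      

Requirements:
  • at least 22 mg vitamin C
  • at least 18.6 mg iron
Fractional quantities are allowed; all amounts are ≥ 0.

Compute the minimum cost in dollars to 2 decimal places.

Let x1 = servings of peanut butter, x2 = servings of spinach, x3 = servings of kidney beans, x4 = servings of lentils.
Minimise 0.49x1 + 1.64x2 + 0.95x3 + 0.83x4 subject to:
  21x2 + 2x3 + 3x4 ≥ 22   (vitamin C)
  0.8x1 + 7.5x2 + 3.1x3 + 6.2x4 ≥ 18.6   (iron)
  x1, x2, x3, x4 ≥ 0.
The cheapest feasible vertex uses only spinach, lentils; peanut butter, kidney beans are not used. The vitamin C and iron requirements are met with equality.
So spinach = 0.7484 servings, lentils = 2.095 servings.
Hence cost = 1.64·0.7484 + 0.83·2.095 = $2.9662.

$2.97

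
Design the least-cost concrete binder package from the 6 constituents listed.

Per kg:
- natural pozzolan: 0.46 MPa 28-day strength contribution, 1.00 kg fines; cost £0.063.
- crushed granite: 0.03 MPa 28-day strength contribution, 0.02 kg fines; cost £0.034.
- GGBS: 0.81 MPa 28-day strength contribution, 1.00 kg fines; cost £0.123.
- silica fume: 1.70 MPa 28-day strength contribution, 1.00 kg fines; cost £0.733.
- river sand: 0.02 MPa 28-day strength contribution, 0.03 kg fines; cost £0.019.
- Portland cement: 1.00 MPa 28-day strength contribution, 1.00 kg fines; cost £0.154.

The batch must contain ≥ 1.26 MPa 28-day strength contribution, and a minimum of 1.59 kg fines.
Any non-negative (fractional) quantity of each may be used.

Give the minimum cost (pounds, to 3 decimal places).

Let x1 = kg of natural pozzolan, x2 = kg of crushed granite, x3 = kg of GGBS, x4 = kg of silica fume, x5 = kg of river sand, x6 = kg of Portland cement.
min 0.063x1 + 0.034x2 + 0.123x3 + 0.733x4 + 0.019x5 + 0.154x6 s.t.:
  0.46x1 + 0.03x2 + 0.81x3 + 1.7x4 + 0.02x5 + 1x6 ≥ 1.26   (28-day strength contribution)
  1x1 + 0.02x2 + 1x3 + 1x4 + 0.03x5 + 1x6 ≥ 1.59   (fines)
  x1, x2, x3, x4, x5, x6 ≥ 0.
The minimum-cost mix takes nothing from crushed granite, GGBS, silica fume, river sand, Portland cement — only natural pozzolan. Binding constraint: 28-day strength contribution.
Optimal quantities: natural pozzolan = 2.739 kg.
Total cost: 0.063·2.739 = 0.17256.

£0.173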